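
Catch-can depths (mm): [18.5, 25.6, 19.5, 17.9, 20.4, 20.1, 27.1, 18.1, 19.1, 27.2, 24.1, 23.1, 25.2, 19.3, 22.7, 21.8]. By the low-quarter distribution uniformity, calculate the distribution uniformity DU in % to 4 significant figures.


Approach: apply the low-quarter distribution uniformity, DU = (mean of lowest quarter of readings / overall mean)*100.
sorted lowest 4 of 16: [17.9, 18.1, 18.5, 19.1] -> mean = 18.4000 mm
overall mean = 21.8562 mm
DU = (18.4000/21.8562)*100 = 84.19 %
Therefore the distribution uniformity DU = 84.19 %.


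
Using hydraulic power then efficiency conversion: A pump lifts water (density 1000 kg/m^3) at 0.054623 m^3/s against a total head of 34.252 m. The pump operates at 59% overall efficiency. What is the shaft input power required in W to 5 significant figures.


Approach: apply hydraulic power then efficiency conversion, P = rho*g*Q*H; P_in = P/eta.
Step 1 — hydraulic power (P = rho*g*Q*H):
  P = 1000 * 9.81 * 0.054623 * 34.252 = 18353.99 W
Step 2 — input power: P_in = P/eta = 18353.99 / 0.59 = 31108 W
Therefore the shaft input power required = 31108 W.


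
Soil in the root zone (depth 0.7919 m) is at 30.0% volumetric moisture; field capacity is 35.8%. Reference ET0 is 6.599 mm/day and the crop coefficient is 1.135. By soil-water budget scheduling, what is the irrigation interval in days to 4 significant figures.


Approach: apply soil-water budget scheduling, SMD = (FC-theta)/100*depth*1000; ETc = ET0*Kc; interval = SMD/ETc.
Step 1 — soil moisture deficit:
  SMD = (35.8 - 30.0)/100 * 0.7919 * 1000 = 45.9302 mm
Step 2 — daily crop ET (ETc = ET0*Kc):
  ETc = 6.599 * 1.135 = 7.48986 mm/day
Step 3 — irrigation interval (SMD/ETc):
  interval = 45.9302 / 7.48986 = 6.132 days
Therefore the irrigation interval = 6.132 days.


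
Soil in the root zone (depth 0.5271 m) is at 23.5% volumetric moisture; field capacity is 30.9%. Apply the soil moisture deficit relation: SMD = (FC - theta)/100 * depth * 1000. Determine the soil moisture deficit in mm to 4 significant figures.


SMD = (30.9 - 23.5)/100 * 0.5271 * 1000 = 39.01 mm
Therefore the soil moisture deficit = 39.01 mm.


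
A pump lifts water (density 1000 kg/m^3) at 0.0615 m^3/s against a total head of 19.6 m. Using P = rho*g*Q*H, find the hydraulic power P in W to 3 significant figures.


P = 1000 * 9.81 * 0.0615 * 19.6 = 11800 W
Therefore the hydraulic power P = 11800 W.


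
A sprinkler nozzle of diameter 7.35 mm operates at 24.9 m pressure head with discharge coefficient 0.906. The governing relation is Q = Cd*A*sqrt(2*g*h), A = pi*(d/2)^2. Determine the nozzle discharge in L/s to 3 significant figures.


A = pi*(7.35e-3/2)^2 = 4.2429e-05 m^2
Q = 0.906 * 4.2429e-05 * sqrt(2*9.81*24.9) * 1000 = 0.850 L/s
Therefore the nozzle discharge = 0.850 L/s.


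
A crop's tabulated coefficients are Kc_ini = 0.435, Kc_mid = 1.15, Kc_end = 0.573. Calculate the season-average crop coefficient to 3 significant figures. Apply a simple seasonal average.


Approach: apply a simple seasonal average, Kc_avg = (Kc_ini + Kc_mid + Kc_end)/3.
Kc_avg = (0.435 + 1.15 + 0.573)/3 = 0.719
Therefore the season-average crop coefficient = 0.719.


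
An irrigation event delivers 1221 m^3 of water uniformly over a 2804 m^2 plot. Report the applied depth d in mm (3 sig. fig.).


Approach: apply depth from volume over area, d = (V/A)*1000.
d = (1221 / 2804) * 1000 = 435 mm
Therefore the applied depth d = 435 mm.


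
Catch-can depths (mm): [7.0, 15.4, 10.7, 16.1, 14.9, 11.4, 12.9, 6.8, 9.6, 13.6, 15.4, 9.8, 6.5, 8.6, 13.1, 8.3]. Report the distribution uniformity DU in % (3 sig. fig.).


Approach: apply the low-quarter distribution uniformity, DU = (mean of lowest quarter of readings / overall mean)*100.
sorted lowest 4 of 16: [6.5, 6.8, 7.0, 8.3] -> mean = 7.1500 mm
overall mean = 11.256 mm
DU = (7.1500/11.256)*100 = 63.5 %
Therefore the distribution uniformity DU = 63.5 %.


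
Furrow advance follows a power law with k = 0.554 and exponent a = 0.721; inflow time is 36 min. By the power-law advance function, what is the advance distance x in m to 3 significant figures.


Approach: apply the power-law advance function, x = k*t^a.
x = 0.554 * 36^0.721 = 7.34 m
Therefore the advance distance x = 7.34 m.


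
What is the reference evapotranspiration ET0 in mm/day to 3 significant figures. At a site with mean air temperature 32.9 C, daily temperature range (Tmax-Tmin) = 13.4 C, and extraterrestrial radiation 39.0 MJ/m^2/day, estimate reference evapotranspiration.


Approach: apply the Hargreaves-Samani method, ET0 = 0.0023*(Tmean+17.8)*sqrt(Tmax-Tmin)*0.408*Ra.
ET0 = 0.0023*(32.9+17.8)*sqrt(13.4)*0.408*39.0 = 6.79 mm/day
Therefore the reference evapotranspiration ET0 = 6.79 mm/day.


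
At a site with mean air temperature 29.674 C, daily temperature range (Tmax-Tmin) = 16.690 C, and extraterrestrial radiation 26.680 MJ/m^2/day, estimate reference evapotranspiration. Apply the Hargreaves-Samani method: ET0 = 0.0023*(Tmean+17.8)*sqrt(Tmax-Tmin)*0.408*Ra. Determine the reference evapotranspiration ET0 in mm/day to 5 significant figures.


ET0 = 0.0023*(29.674+17.8)*sqrt(16.690)*0.408*26.680 = 4.8558 mm/day
Therefore the reference evapotranspiration ET0 = 4.8558 mm/day.


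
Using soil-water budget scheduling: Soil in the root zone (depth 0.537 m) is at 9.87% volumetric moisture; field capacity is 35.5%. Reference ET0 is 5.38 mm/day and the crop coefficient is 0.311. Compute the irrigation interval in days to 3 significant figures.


Approach: apply soil-water budget scheduling, SMD = (FC-theta)/100*depth*1000; ETc = ET0*Kc; interval = SMD/ETc.
Step 1 — soil moisture deficit:
  SMD = (35.5 - 9.87)/100 * 0.537 * 1000 = 137.63 mm
Step 2 — daily crop ET (ETc = ET0*Kc):
  ETc = 5.38 * 0.311 = 1.6732 mm/day
Step 3 — irrigation interval (SMD/ETc):
  interval = 137.63 / 1.6732 = 82.3 days
Therefore the irrigation interval = 82.3 days.


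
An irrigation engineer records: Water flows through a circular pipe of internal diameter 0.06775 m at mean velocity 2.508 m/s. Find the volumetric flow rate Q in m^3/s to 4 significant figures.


Approach: apply the continuity equation for pipe flow, Q = A * v with A = pi*(D/2)^2.
A = pi*(0.06775/2)^2 = 0.00360503 m^2
Q = 0.00360503 * 2.508 = 0.009041 m^3/s
Therefore the volumetric flow rate Q = 0.009041 m^3/s.


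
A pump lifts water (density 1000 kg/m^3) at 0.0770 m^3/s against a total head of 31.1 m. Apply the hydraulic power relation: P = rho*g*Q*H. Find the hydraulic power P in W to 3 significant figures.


P = 1000 * 9.81 * 0.0770 * 31.1 = 23500 W
Therefore the hydraulic power P = 23500 W.


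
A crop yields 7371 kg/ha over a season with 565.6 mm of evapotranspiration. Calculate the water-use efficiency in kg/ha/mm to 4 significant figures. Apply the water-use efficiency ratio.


Approach: apply the water-use efficiency ratio, WUE = yield/ET.
WUE = 7371 / 565.6 = 13.03 kg/ha/mm
Therefore the water-use efficiency = 13.03 kg/ha/mm.


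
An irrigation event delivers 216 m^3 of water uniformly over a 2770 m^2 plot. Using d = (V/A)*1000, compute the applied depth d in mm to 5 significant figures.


d = (216 / 2770) * 1000 = 77.978 mm
Therefore the applied depth d = 77.978 mm.


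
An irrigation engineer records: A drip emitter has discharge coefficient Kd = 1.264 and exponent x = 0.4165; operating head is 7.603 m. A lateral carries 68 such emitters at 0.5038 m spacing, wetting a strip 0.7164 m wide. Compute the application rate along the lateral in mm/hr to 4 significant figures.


Approach: apply the emitter equation with a lateral mass balance, q = Kd*h^x; Q = n*q; rate = Q/(n*spacing*width).
Step 1 — single emitter flow (q = Kd*h^x):
  q = 1.264 * 7.603^0.4165 = 2.94223 L/hr
Step 2 — total lateral flow: Q = 68 * 2.94223 = 200.072 L/hr
Step 3 — wetted area: A = 68 * 0.5038 * 0.7164 = 24.5427 m^2
Step 4 — application rate: Q/A = 200.072/24.5427 = 8.152 mm/hr
Therefore the application rate along the lateral = 8.152 mm/hr.


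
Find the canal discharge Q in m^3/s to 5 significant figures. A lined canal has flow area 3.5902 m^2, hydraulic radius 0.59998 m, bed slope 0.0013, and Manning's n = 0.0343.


Approach: apply Manning's equation, Q = (1/n)*A*R^(2/3)*S^(1/2).
Q = (1/0.0343) * 3.5902 * 0.59998^(2/3) * 0.0013^(1/2) = 2.6846 m^3/s
Therefore the canal discharge Q = 2.6846 m^3/s.


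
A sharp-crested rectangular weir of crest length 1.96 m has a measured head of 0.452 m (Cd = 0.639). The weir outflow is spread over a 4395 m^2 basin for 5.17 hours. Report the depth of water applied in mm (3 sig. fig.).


Approach: apply the rectangular weir equation with a volume-to-depth conversion, Q = (2/3)*Cd*L*sqrt(2g)*H^1.5; d = Q*t/A * 1000.
Step 1 — weir discharge:
  Q = (2/3)*0.639*1.96*sqrt(2*9.81)*0.452^1.5 = 1.1239 m^3/s
Step 2 — volume: V = 1.1239 * 5.17*3600 = 20918 m^3
Step 3 — depth: d = V/A * 1000 = 20918/4395 * 1000 = 4760 mm
Therefore the depth of water applied = 4760 mm.


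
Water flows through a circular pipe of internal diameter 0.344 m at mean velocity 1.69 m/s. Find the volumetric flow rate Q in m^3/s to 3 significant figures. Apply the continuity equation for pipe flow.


Approach: apply the continuity equation for pipe flow, Q = A * v with A = pi*(D/2)^2.
A = pi*(0.344/2)^2 = 0.092941 m^2
Q = 0.092941 * 1.69 = 0.157 m^3/s
Therefore the volumetric flow rate Q = 0.157 m^3/s.


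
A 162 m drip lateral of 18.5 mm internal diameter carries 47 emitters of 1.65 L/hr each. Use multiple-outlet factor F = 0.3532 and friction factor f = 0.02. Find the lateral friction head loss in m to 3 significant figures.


Approach: apply Darcy-Weisbach with the multiple-outlet F-factor, Q = n*q/(3600*1000) m^3/s; v = Q/A; hf = F*f*(L/D)*(v^2/(2g)).
Q = 47*1.65/(3600*1000) = 2.1542e-05 m^3/s
A = pi*(18.5e-3/2)^2 = 2.6880e-04 m^2, so v = Q/A = 0.080139 m/s
hf = 0.3532*0.02*(162/0.0185)*(0.080139^2/(2*9.81)) = 0.0202 m
Therefore the lateral friction head loss = 0.0202 m.


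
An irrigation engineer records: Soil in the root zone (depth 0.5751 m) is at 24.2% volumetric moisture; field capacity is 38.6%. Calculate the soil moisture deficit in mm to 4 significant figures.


Approach: apply the soil moisture deficit relation, SMD = (FC - theta)/100 * depth * 1000.
SMD = (38.6 - 24.2)/100 * 0.5751 * 1000 = 82.81 mm
Therefore the soil moisture deficit = 82.81 mm.


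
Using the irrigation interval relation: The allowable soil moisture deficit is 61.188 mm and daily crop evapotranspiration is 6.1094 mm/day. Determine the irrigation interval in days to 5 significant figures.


Approach: apply the irrigation interval relation, interval = SMD / ETc.
interval = 61.188 / 6.1094 = 10.015 days
Therefore the irrigation interval = 10.015 days.


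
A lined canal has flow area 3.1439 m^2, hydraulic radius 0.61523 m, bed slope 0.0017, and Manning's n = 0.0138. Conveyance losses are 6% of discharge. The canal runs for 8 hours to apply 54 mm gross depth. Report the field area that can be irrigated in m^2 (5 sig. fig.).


Approach: apply Manning's equation with a conveyance and depth budget, Q = (1/n)*A*R^(2/3)*S^(1/2); Q_field = Q*(1-loss); Area = Q_field*t/(d/1000).
Step 1 — canal discharge (Manning's equation):
  Q = (1/0.0138) * 3.1439 * 0.61523^(2/3) * 0.0017^(1/2) = 6.794734 m^3/s
Step 2 — delivered flow: Q_field = 6.794734*(1 - 6/100) = 6.387050 m^3/s
Step 3 — volume delivered: V = 6.387050 * 8*3600 = 183947.0 m^3
Step 4 — area served: A = V / (depth/1000) = 183947.0 / 0.054 = 3406400 m^2
Therefore the field area that can be irrigated = 3406400 m^2.


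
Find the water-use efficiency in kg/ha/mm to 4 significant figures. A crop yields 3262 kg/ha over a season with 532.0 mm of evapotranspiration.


Approach: apply the water-use efficiency ratio, WUE = yield/ET.
WUE = 3262 / 532.0 = 6.132 kg/ha/mm
Therefore the water-use efficiency = 6.132 kg/ha/mm.


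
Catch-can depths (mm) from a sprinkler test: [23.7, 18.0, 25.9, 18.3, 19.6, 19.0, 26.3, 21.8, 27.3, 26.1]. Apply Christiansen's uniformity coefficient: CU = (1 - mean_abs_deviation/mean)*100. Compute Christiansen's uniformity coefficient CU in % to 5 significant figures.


mean = 22.60000 mm
mean |d_i - mean| = 3.260000 mm
CU = (1 - 3.260000/22.60000)*100 = 85.575 %
Therefore Christiansen's uniformity coefficient CU = 85.575 %.


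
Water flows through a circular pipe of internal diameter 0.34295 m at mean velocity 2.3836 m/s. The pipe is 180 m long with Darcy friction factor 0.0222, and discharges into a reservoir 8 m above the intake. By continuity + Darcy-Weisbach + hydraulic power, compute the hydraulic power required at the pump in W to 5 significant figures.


Approach: apply continuity + Darcy-Weisbach + hydraulic power, Q = A*v; hf = f*(L/D)*(v^2/(2g)); H = static + hf; P = rho*g*Q*H.
Step 1 — flow rate (continuity, Q = A*v):
  A = pi*(0.34295/2)^2 = 0.09237437 m^2
  Q = 0.09237437 * 2.3836 = 0.2201836 m^3/s
Step 2 — friction head loss (Darcy-Weisbach):
  hf = 0.0222 * (180/0.34295) * (2.3836^2 / (2*9.81))
  hf = 3.374135 m
Step 3 — total head: H = 8 + 3.374135 = 11.37413 m
Step 4 — hydraulic power (P = rho*g*Q*H):
  P = 1000 * 9.81 * 0.2201836 * 11.37413 = 24568 W
Therefore the hydraulic power required at the pump = 24568 W.


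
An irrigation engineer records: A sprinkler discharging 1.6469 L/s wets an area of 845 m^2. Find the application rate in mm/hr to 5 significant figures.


Approach: apply the application rate relation, rate = (Q/A)*3600.
rate = (1.6469 / 845) * 3600 = 7.0164 mm/hr
Therefore the application rate = 7.0164 mm/hr.


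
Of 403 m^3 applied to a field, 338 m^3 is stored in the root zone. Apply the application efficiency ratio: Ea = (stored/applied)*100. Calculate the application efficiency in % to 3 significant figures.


Ea = (338/403)*100 = 83.9 %
Therefore the application efficiency = 83.9 %.


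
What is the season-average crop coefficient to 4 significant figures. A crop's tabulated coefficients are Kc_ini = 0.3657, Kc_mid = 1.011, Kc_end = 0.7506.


Approach: apply a simple seasonal average, Kc_avg = (Kc_ini + Kc_mid + Kc_end)/3.
Kc_avg = (0.3657 + 1.011 + 0.7506)/3 = 0.7091
Therefore the season-average crop coefficient = 0.7091.


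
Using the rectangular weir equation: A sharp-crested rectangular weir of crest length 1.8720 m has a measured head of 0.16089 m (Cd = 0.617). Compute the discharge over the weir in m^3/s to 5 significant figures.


Approach: apply the rectangular weir equation, Q = (2/3)*Cd*L*sqrt(2g)*H^1.5.
Q = (2/3)*0.617*1.8720*sqrt(2*9.81)*0.16089^1.5 = 0.22011 m^3/s
Therefore the discharge over the weir = 0.22011 m^3/s.


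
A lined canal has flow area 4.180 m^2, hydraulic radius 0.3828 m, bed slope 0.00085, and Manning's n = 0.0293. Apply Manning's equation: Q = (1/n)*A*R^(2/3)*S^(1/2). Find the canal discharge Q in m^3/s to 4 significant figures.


Q = (1/0.0293) * 4.180 * 0.3828^(2/3) * 0.00085^(1/2) = 2.193 m^3/s
Therefore the canal discharge Q = 2.193 m^3/s.


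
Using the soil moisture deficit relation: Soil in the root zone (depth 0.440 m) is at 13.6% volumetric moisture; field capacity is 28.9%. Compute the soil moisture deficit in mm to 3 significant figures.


Approach: apply the soil moisture deficit relation, SMD = (FC - theta)/100 * depth * 1000.
SMD = (28.9 - 13.6)/100 * 0.440 * 1000 = 67.3 mm
Therefore the soil moisture deficit = 67.3 mm.


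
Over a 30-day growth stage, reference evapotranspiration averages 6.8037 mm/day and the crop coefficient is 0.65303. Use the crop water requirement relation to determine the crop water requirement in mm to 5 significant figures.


Approach: apply the crop water requirement relation, CWR = ET0 * Kc * days.
CWR = 6.8037 * 0.65303 * 30 = 133.29 mm
Therefore the crop water requirement = 133.29 mm.


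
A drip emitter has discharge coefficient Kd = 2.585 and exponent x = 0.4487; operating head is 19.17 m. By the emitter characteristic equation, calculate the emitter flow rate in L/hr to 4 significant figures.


Approach: apply the emitter characteristic equation, q = Kd * h^x.
q = 2.585 * 19.17^0.4487 = 9.727 L/hr
Therefore the emitter flow rate = 9.727 L/hr.


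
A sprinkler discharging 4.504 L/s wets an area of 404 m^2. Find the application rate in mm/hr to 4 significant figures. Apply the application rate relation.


Approach: apply the application rate relation, rate = (Q/A)*3600.
rate = (4.504 / 404) * 3600 = 40.13 mm/hr
Therefore the application rate = 40.13 mm/hr.


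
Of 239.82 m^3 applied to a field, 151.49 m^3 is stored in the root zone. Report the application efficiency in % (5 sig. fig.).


Approach: apply the application efficiency ratio, Ea = (stored/applied)*100.
Ea = (151.49/239.82)*100 = 63.168 %
Therefore the application efficiency = 63.168 %.


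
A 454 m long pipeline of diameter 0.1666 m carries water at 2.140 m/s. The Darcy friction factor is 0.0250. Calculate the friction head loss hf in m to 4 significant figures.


Approach: apply the Darcy-Weisbach equation, hf = f*(L/D)*(v^2/(2g)).
hf = 0.0250 * (454/0.1666) * (2.140^2 / (2*9.81))
hf = 15.90 m
Therefore the friction head loss hf = 15.90 m.


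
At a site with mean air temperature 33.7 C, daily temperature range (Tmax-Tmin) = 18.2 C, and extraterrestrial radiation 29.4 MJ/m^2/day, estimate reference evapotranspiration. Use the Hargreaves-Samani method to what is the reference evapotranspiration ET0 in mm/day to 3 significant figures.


Approach: apply the Hargreaves-Samani method, ET0 = 0.0023*(Tmean+17.8)*sqrt(Tmax-Tmin)*0.408*Ra.
ET0 = 0.0023*(33.7+17.8)*sqrt(18.2)*0.408*29.4 = 6.06 mm/day
Therefore the reference evapotranspiration ET0 = 6.06 mm/day.


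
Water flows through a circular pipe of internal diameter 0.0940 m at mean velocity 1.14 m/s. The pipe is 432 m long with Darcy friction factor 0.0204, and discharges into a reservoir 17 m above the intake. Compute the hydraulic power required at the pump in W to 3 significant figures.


Approach: apply continuity + Darcy-Weisbach + hydraulic power, Q = A*v; hf = f*(L/D)*(v^2/(2g)); H = static + hf; P = rho*g*Q*H.
Step 1 — flow rate (continuity, Q = A*v):
  A = pi*(0.0940/2)^2 = 0.0069398 m^2
  Q = 0.0069398 * 1.14 = 0.0079113 m^3/s
Step 2 — friction head loss (Darcy-Weisbach):
  hf = 0.0204 * (432/0.0940) * (1.14^2 / (2*9.81))
  hf = 6.2101 m
Step 3 — total head: H = 17 + 6.2101 = 23.210 m
Step 4 — hydraulic power (P = rho*g*Q*H):
  P = 1000 * 9.81 * 0.0079113 * 23.210 = 1800 W
Therefore the hydraulic power required at the pump = 1800 W.


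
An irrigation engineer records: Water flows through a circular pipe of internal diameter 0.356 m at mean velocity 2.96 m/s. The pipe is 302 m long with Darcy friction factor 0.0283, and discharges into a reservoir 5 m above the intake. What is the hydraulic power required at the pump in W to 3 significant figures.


Approach: apply continuity + Darcy-Weisbach + hydraulic power, Q = A*v; hf = f*(L/D)*(v^2/(2g)); H = static + hf; P = rho*g*Q*H.
Step 1 — flow rate (continuity, Q = A*v):
  A = pi*(0.356/2)^2 = 0.099538 m^2
  Q = 0.099538 * 2.96 = 0.29463 m^3/s
Step 2 — friction head loss (Darcy-Weisbach):
  hf = 0.0283 * (302/0.356) * (2.96^2 / (2*9.81))
  hf = 10.721 m
Step 3 — total head: H = 5 + 10.721 = 15.721 m
Step 4 — hydraulic power (P = rho*g*Q*H):
  P = 1000 * 9.81 * 0.29463 * 15.721 = 45400 W
Therefore the hydraulic power required at the pump = 45400 W.


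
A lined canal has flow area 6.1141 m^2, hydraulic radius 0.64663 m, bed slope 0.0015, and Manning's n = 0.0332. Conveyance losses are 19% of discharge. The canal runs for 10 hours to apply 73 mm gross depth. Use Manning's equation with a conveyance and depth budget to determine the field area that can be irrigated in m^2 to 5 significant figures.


Approach: apply Manning's equation with a conveyance and depth budget, Q = (1/n)*A*R^(2/3)*S^(1/2); Q_field = Q*(1-loss); Area = Q_field*t/(d/1000).
Step 1 — canal discharge (Manning's equation):
  Q = (1/0.0332) * 6.1141 * 0.64663^(2/3) * 0.0015^(1/2) = 5.333480 m^3/s
Step 2 — delivered flow: Q_field = 5.333480*(1 - 19/100) = 4.320119 m^3/s
Step 3 — volume delivered: V = 4.320119 * 10*3600 = 155524.3 m^3
Step 4 — area served: A = V / (depth/1000) = 155524.3 / 0.073 = 2130500 m^2
Therefore the field area that can be irrigated = 2130500 m^2.


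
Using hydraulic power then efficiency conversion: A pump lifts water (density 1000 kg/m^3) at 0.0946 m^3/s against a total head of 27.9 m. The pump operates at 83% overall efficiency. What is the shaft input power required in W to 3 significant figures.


Approach: apply hydraulic power then efficiency conversion, P = rho*g*Q*H; P_in = P/eta.
Step 1 — hydraulic power (P = rho*g*Q*H):
  P = 1000 * 9.81 * 0.0946 * 27.9 = 25892 W
Step 2 — input power: P_in = P/eta = 25892 / 0.83 = 31200 W
Therefore the shaft input power required = 31200 W.


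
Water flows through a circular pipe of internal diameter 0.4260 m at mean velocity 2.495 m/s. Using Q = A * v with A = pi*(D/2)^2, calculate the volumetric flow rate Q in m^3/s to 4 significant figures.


A = pi*(0.4260/2)^2 = 0.142531 m^2
Q = 0.142531 * 2.495 = 0.3556 m^3/s
Therefore the volumetric flow rate Q = 0.3556 m^3/s.


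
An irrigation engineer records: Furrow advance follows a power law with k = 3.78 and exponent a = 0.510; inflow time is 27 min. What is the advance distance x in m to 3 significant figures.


Approach: apply the power-law advance function, x = k*t^a.
x = 3.78 * 27^0.510 = 20.3 m
Therefore the advance distance x = 20.3 m.


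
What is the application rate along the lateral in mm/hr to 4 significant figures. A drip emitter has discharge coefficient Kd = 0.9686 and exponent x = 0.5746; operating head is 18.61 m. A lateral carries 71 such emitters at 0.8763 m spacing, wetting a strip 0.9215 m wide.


Approach: apply the emitter equation with a lateral mass balance, q = Kd*h^x; Q = n*q; rate = Q/(n*spacing*width).
Step 1 — single emitter flow (q = Kd*h^x):
  q = 0.9686 * 18.61^0.5746 = 5.19686 L/hr
Step 2 — total lateral flow: Q = 71 * 5.19686 = 368.977 L/hr
Step 3 — wetted area: A = 71 * 0.8763 * 0.9215 = 57.3332 m^2
Step 4 — application rate: Q/A = 368.977/57.3332 = 6.436 mm/hr
Therefore the application rate along the lateral = 6.436 mm/hr.


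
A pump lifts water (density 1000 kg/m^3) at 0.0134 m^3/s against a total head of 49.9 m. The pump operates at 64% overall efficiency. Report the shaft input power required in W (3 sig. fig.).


Approach: apply hydraulic power then efficiency conversion, P = rho*g*Q*H; P_in = P/eta.
Step 1 — hydraulic power (P = rho*g*Q*H):
  P = 1000 * 9.81 * 0.0134 * 49.9 = 6559.6 W
Step 2 — input power: P_in = P/eta = 6559.6 / 0.64 = 10200 W
Therefore the shaft input power required = 10200 W.


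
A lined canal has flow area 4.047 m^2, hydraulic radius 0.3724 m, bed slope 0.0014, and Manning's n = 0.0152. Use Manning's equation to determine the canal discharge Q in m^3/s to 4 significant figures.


Approach: apply Manning's equation, Q = (1/n)*A*R^(2/3)*S^(1/2).
Q = (1/0.0152) * 4.047 * 0.3724^(2/3) * 0.0014^(1/2) = 5.157 m^3/s
Therefore the canal discharge Q = 5.157 m^3/s.


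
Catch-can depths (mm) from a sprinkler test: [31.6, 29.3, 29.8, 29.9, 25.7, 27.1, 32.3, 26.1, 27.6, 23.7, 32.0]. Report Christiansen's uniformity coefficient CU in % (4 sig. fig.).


Approach: apply Christiansen's uniformity coefficient, CU = (1 - mean_abs_deviation/mean)*100.
mean = 28.6455 mm
mean |d_i - mean| = 2.36860 mm
CU = (1 - 2.36860/28.6455)*100 = 91.73 %
Therefore Christiansen's uniformity coefficient CU = 91.73 %.


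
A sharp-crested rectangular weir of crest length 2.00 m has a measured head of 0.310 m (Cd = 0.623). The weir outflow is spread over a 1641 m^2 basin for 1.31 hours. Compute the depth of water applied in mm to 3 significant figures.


Approach: apply the rectangular weir equation with a volume-to-depth conversion, Q = (2/3)*Cd*L*sqrt(2g)*H^1.5; d = Q*t/A * 1000.
Step 1 — weir discharge:
  Q = (2/3)*0.623*2.00*sqrt(2*9.81)*0.310^1.5 = 0.63507 m^3/s
Step 2 — volume: V = 0.63507 * 1.31*3600 = 2995.0 m^3
Step 3 — depth: d = V/A * 1000 = 2995.0/1641 * 1000 = 1830 mm
Therefore the depth of water applied = 1830 mm.


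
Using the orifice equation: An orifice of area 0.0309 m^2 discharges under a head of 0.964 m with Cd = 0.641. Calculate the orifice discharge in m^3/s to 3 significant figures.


Approach: apply the orifice equation, Q = Cd*A*sqrt(2*g*h).
Q = 0.641 * 0.0309 * sqrt(2*9.81*0.964) = 0.0861 m^3/s
Therefore the orifice discharge = 0.0861 m^3/s.


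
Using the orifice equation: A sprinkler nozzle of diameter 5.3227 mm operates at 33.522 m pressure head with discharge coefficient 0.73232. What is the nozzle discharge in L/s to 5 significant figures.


Approach: apply the orifice equation, Q = Cd*A*sqrt(2*g*h), A = pi*(d/2)^2.
A = pi*(5.3227e-3/2)^2 = 2.225122e-05 m^2
Q = 0.73232 * 2.225122e-05 * sqrt(2*9.81*33.522) * 1000 = 0.41790 L/s
Therefore the nozzle discharge = 0.41790 L/s.


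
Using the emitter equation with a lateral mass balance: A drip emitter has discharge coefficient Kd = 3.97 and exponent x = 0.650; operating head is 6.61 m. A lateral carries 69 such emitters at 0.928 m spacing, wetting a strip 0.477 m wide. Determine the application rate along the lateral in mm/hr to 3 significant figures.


Approach: apply the emitter equation with a lateral mass balance, q = Kd*h^x; Q = n*q; rate = Q/(n*spacing*width).
Step 1 — single emitter flow (q = Kd*h^x):
  q = 3.97 * 6.61^0.650 = 13.549 L/hr
Step 2 — total lateral flow: Q = 69 * 13.549 = 934.91 L/hr
Step 3 — wetted area: A = 69 * 0.928 * 0.477 = 30.543 m^2
Step 4 — application rate: Q/A = 934.91/30.543 = 30.6 mm/hr
Therefore the application rate along the lateral = 30.6 mm/hr.


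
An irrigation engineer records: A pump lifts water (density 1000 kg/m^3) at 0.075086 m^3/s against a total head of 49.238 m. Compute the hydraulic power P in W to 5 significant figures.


Approach: apply the hydraulic power relation, P = rho*g*Q*H.
P = 1000 * 9.81 * 0.075086 * 49.238 = 36268 W
Therefore the hydraulic power P = 36268 W.


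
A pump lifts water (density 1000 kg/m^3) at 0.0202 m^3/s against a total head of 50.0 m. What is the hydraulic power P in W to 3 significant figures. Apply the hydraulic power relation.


Approach: apply the hydraulic power relation, P = rho*g*Q*H.
P = 1000 * 9.81 * 0.0202 * 50.0 = 9910 W
Therefore the hydraulic power P = 9910 W.


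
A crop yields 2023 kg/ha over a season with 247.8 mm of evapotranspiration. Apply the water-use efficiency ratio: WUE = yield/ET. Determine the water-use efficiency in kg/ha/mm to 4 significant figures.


WUE = 2023 / 247.8 = 8.164 kg/ha/mm
Therefore the water-use efficiency = 8.164 kg/ha/mm.


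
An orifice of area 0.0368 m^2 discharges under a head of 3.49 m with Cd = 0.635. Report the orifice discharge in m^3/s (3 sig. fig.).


Approach: apply the orifice equation, Q = Cd*A*sqrt(2*g*h).
Q = 0.635 * 0.0368 * sqrt(2*9.81*3.49) = 0.193 m^3/s
Therefore the orifice discharge = 0.193 m^3/s.


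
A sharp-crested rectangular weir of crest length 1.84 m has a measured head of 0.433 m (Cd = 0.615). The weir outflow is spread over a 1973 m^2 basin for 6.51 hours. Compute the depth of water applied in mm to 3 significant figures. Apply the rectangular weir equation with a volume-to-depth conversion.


Approach: apply the rectangular weir equation with a volume-to-depth conversion, Q = (2/3)*Cd*L*sqrt(2g)*H^1.5; d = Q*t/A * 1000.
Step 1 — weir discharge:
  Q = (2/3)*0.615*1.84*sqrt(2*9.81)*0.433^1.5 = 0.95210 m^3/s
Step 2 — volume: V = 0.95210 * 6.51*3600 = 22313 m^3
Step 3 — depth: d = V/A * 1000 = 22313/1973 * 1000 = 11300 mm
Therefore the depth of water applied = 11300 mm.


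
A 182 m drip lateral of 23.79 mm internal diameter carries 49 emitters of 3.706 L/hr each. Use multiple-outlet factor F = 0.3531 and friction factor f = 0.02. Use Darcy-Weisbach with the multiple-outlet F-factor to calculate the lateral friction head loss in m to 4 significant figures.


Approach: apply Darcy-Weisbach with the multiple-outlet F-factor, Q = n*q/(3600*1000) m^3/s; v = Q/A; hf = F*f*(L/D)*(v^2/(2g)).
Q = 49*3.706/(3600*1000) = 5.04428e-05 m^3/s
A = pi*(23.79e-3/2)^2 = 4.44507e-04 m^2, so v = Q/A = 0.113480 m/s
hf = 0.3531*0.02*(182/0.02379)*(0.113480^2/(2*9.81)) = 0.03546 m
Therefore the lateral friction head loss = 0.03546 m.


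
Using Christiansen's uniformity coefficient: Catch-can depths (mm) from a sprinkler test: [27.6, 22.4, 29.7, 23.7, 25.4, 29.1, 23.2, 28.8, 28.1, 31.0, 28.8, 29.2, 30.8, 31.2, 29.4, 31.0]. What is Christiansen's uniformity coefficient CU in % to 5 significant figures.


Approach: apply Christiansen's uniformity coefficient, CU = (1 - mean_abs_deviation/mean)*100.
mean = 28.08750 mm
mean |d_i - mean| = 2.267188 mm
CU = (1 - 2.267188/28.08750)*100 = 91.928 %
Therefore Christiansen's uniformity coefficient CU = 91.928 %.


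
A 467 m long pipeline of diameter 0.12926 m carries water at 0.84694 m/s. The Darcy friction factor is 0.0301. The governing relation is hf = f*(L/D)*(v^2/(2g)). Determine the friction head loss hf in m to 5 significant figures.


hf = 0.0301 * (467/0.12926) * (0.84694^2 / (2*9.81))
hf = 3.9758 m
Therefore the friction head loss hf = 3.9758 m.


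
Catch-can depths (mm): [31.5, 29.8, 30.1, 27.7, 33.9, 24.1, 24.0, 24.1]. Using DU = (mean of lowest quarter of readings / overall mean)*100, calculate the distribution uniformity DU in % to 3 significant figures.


sorted lowest 2 of 8: [24.0, 24.1] -> mean = 24.050 mm
overall mean = 28.150 mm
DU = (24.050/28.150)*100 = 85.4 %
Therefore the distribution uniformity DU = 85.4 %.


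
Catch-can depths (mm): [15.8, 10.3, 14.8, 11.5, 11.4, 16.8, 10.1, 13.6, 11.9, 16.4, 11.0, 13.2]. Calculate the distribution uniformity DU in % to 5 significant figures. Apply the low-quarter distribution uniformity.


Approach: apply the low-quarter distribution uniformity, DU = (mean of lowest quarter of readings / overall mean)*100.
sorted lowest 3 of 12: [10.1, 10.3, 11.0] -> mean = 10.46667 mm
overall mean = 13.06667 mm
DU = (10.46667/13.06667)*100 = 80.102 %
Therefore the distribution uniformity DU = 80.102 %.


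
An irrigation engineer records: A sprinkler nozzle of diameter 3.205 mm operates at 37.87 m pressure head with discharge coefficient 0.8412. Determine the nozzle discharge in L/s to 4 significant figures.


Approach: apply the orifice equation, Q = Cd*A*sqrt(2*g*h), A = pi*(d/2)^2.
A = pi*(3.205e-3/2)^2 = 8.06763e-06 m^2
Q = 0.8412 * 8.06763e-06 * sqrt(2*9.81*37.87) * 1000 = 0.1850 L/s
Therefore the nozzle discharge = 0.1850 L/s.


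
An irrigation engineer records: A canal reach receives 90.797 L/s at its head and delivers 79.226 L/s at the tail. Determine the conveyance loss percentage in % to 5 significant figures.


Approach: apply the conveyance loss ratio, loss% = ((Q_head - Q_tail)/Q_head)*100.
loss = ((90.797 - 79.226)/90.797)*100 = 12.744 %
Therefore the conveyance loss percentage = 12.744 %.


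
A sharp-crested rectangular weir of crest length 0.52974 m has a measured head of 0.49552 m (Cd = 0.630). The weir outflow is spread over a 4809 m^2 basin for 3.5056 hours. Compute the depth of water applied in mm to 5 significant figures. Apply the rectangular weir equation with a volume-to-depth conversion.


Approach: apply the rectangular weir equation with a volume-to-depth conversion, Q = (2/3)*Cd*L*sqrt(2g)*H^1.5; d = Q*t/A * 1000.
Step 1 — weir discharge:
  Q = (2/3)*0.630*0.52974*sqrt(2*9.81)*0.49552^1.5 = 0.3437584 m^3/s
Step 2 — volume: V = 0.3437584 * 3.5056*3600 = 4338.286 m^3
Step 3 — depth: d = V/A * 1000 = 4338.286/4809 * 1000 = 902.12 mm
Therefore the depth of water applied = 902.12 mm.


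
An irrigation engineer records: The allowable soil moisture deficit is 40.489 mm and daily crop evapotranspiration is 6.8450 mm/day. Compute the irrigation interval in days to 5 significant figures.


Approach: apply the irrigation interval relation, interval = SMD / ETc.
interval = 40.489 / 6.8450 = 5.9151 days
Therefore the irrigation interval = 5.9151 days.


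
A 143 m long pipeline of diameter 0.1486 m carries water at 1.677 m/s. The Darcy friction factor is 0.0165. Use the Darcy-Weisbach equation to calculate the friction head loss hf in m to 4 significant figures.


Approach: apply the Darcy-Weisbach equation, hf = f*(L/D)*(v^2/(2g)).
hf = 0.0165 * (143/0.1486) * (1.677^2 / (2*9.81))
hf = 2.276 m
Therefore the friction head loss hf = 2.276 m.


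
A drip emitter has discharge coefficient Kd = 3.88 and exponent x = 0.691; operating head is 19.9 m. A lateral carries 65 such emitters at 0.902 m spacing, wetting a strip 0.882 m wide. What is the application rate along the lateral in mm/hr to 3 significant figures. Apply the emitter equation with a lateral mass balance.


Approach: apply the emitter equation with a lateral mass balance, q = Kd*h^x; Q = n*q; rate = Q/(n*spacing*width).
Step 1 — single emitter flow (q = Kd*h^x):
  q = 3.88 * 19.9^0.691 = 30.644 L/hr
Step 2 — total lateral flow: Q = 65 * 30.644 = 1991.8 L/hr
Step 3 — wetted area: A = 65 * 0.902 * 0.882 = 51.712 m^2
Step 4 — application rate: Q/A = 1991.8/51.712 = 38.5 mm/hr
Therefore the application rate along the lateral = 38.5 mm/hr.


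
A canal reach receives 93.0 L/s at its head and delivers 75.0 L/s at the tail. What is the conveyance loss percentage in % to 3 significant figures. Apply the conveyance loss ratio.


Approach: apply the conveyance loss ratio, loss% = ((Q_head - Q_tail)/Q_head)*100.
loss = ((93.0 - 75.0)/93.0)*100 = 19.4 %
Therefore the conveyance loss percentage = 19.4 %.


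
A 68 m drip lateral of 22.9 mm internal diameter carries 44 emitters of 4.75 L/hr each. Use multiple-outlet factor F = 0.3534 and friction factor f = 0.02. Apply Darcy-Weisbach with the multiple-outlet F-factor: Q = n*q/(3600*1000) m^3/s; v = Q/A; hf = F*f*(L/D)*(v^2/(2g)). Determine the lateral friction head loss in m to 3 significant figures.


Q = 44*4.75/(3600*1000) = 5.8056e-05 m^3/s
A = pi*(22.9e-3/2)^2 = 4.1187e-04 m^2, so v = Q/A = 0.14096 m/s
hf = 0.3534*0.02*(68/0.0229)*(0.14096^2/(2*9.81)) = 0.0213 m
Therefore the lateral friction head loss = 0.0213 m.


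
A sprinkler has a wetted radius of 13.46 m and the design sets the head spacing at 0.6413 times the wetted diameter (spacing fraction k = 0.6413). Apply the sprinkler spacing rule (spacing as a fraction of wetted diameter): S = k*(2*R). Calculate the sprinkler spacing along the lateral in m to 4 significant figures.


S = 0.6413 * (2 * 13.46) = 17.26 m
Therefore the sprinkler spacing along the lateral = 17.26 m.


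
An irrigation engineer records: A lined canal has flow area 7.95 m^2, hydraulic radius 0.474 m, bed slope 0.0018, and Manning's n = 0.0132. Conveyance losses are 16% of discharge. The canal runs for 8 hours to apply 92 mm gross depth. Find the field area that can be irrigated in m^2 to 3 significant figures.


Approach: apply Manning's equation with a conveyance and depth budget, Q = (1/n)*A*R^(2/3)*S^(1/2); Q_field = Q*(1-loss); Area = Q_field*t/(d/1000).
Step 1 — canal discharge (Manning's equation):
  Q = (1/0.0132) * 7.95 * 0.474^(2/3) * 0.0018^(1/2) = 15.534 m^3/s
Step 2 — delivered flow: Q_field = 15.534*(1 - 16/100) = 13.049 m^3/s
Step 3 — volume delivered: V = 13.049 * 8*3600 = 375800 m^3
Step 4 — area served: A = V / (depth/1000) = 375800 / 0.092 = 4080000 m^2
Therefore the field area that can be irrigated = 4080000 m^2.


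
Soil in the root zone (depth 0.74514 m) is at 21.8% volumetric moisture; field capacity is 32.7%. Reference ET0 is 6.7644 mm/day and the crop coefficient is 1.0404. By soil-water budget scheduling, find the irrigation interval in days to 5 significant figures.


Approach: apply soil-water budget scheduling, SMD = (FC-theta)/100*depth*1000; ETc = ET0*Kc; interval = SMD/ETc.
Step 1 — soil moisture deficit:
  SMD = (32.7 - 21.8)/100 * 0.74514 * 1000 = 81.22026 mm
Step 2 — daily crop ET (ETc = ET0*Kc):
  ETc = 6.7644 * 1.0404 = 7.037682 mm/day
Step 3 — irrigation interval (SMD/ETc):
  interval = 81.22026 / 7.037682 = 11.541 days
Therefore the irrigation interval = 11.541 days.


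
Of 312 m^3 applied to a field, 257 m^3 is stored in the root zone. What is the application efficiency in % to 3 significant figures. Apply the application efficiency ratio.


Approach: apply the application efficiency ratio, Ea = (stored/applied)*100.
Ea = (257/312)*100 = 82.4 %
Therefore the application efficiency = 82.4 %.


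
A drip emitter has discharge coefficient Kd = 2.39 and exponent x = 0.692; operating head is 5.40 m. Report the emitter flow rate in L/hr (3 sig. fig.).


Approach: apply the emitter characteristic equation, q = Kd * h^x.
q = 2.39 * 5.40^0.692 = 7.68 L/hr
Therefore the emitter flow rate = 7.68 L/hr.


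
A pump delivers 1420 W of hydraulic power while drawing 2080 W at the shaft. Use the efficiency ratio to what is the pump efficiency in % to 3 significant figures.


Approach: apply the efficiency ratio, eta = (P_out/P_in)*100.
eta = (1420 / 2080) * 100 = 68.3 %
Therefore the pump efficiency = 68.3 %.


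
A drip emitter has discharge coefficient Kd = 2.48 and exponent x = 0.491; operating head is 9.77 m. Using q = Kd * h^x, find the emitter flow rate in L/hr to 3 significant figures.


q = 2.48 * 9.77^0.491 = 7.59 L/hr
Therefore the emitter flow rate = 7.59 L/hr.


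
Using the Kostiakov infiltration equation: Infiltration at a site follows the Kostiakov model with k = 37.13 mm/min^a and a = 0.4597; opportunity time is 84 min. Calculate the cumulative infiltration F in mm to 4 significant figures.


Approach: apply the Kostiakov infiltration equation, F = k*t^a.
F = 37.13 * 84^0.4597 = 284.7 mm
Therefore the cumulative infiltration F = 284.7 mm.


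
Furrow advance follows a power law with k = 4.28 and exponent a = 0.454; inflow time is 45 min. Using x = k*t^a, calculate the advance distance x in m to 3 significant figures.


x = 4.28 * 45^0.454 = 24.1 m
Therefore the advance distance x = 24.1 m.


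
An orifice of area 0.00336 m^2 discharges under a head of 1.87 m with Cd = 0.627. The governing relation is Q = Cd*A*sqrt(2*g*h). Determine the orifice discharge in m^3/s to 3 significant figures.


Q = 0.627 * 0.00336 * sqrt(2*9.81*1.87) = 0.0128 m^3/s
Therefore the orifice discharge = 0.0128 m^3/s.


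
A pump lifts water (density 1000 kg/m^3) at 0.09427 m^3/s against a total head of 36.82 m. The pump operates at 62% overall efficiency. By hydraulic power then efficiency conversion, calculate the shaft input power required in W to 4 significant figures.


Approach: apply hydraulic power then efficiency conversion, P = rho*g*Q*H; P_in = P/eta.
Step 1 — hydraulic power (P = rho*g*Q*H):
  P = 1000 * 9.81 * 0.09427 * 36.82 = 34050.7 W
Step 2 — input power: P_in = P/eta = 34050.7 / 0.62 = 54920 W
Therefore the shaft input power required = 54920 W.


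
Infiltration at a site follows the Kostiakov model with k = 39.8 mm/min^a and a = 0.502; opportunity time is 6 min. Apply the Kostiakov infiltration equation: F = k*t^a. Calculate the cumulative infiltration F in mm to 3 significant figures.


F = 39.8 * 6^0.502 = 97.8 mm
Therefore the cumulative infiltration F = 97.8 mm.


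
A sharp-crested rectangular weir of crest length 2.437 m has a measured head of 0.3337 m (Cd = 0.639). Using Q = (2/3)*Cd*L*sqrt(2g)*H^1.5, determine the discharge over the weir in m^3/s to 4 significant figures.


Q = (2/3)*0.639*2.437*sqrt(2*9.81)*0.3337^1.5 = 0.8864 m^3/s
Therefore the discharge over the weir = 0.8864 m^3/s.


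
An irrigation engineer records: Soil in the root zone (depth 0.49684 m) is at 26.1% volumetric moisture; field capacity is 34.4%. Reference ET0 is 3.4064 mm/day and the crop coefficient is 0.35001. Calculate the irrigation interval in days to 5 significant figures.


Approach: apply soil-water budget scheduling, SMD = (FC-theta)/100*depth*1000; ETc = ET0*Kc; interval = SMD/ETc.
Step 1 — soil moisture deficit:
  SMD = (34.4 - 26.1)/100 * 0.49684 * 1000 = 41.23772 mm
Step 2 — daily crop ET (ETc = ET0*Kc):
  ETc = 3.4064 * 0.35001 = 1.192274 mm/day
Step 3 — irrigation interval (SMD/ETc):
  interval = 41.23772 / 1.192274 = 34.587 days
Therefore the irrigation interval = 34.587 days.
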